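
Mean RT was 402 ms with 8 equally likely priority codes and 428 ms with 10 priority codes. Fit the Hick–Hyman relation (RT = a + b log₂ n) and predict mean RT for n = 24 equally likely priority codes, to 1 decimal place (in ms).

530.0 ms

RT is linear in log₂ n, so two points fix the line:
  b = (428 − 402) / (log₂ 10 − log₂ 8) = 26 / (3.3219 − 3) = 80.763 ms/bit
  a = 402 − 80.763 × 3 = 159.710 ms
Then RT(24) = 159.710 + 80.763 × log₂ 24 = 159.710 + 80.763 × 4.5850 ≈ 530.007 ms.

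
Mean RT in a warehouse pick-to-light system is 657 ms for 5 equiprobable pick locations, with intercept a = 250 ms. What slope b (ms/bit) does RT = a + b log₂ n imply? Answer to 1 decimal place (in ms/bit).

175.3 ms/bit

b = (657 − 250) / log₂(5) = 407 / 2.3219 = 175.285 ms/bit.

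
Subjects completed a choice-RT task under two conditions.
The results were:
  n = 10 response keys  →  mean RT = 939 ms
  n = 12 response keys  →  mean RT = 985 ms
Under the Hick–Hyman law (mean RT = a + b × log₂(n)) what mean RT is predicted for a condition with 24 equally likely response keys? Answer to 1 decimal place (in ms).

1159.9 ms

Solve the two-equation system in a and b:
  b = (985 − 939) / (log₂ 12 − log₂ 10) = 46 / (3.5850 − 3.3219) = 174.882 ms/bit
  a = 939 − 174.882 × 3.3219 = 358.054 ms
Then RT(24) = 358.054 + 174.882 × log₂ 24 = 358.054 + 174.882 × 4.5850 ≈ 1159.882 ms.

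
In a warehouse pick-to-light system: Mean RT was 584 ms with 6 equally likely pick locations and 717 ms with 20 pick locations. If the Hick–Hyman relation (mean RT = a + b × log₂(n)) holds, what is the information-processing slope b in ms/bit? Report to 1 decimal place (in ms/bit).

76.6 ms/bit

The slope on a log₂ axis is (717 − 584) / (4.3219 − 2.5850) = 76.570 ms/bit.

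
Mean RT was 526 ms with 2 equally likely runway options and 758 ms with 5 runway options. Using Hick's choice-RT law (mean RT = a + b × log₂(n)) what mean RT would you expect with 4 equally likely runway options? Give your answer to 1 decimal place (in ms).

With log₂ n on the abscissa the relation is linear; from the two conditions:
  b = (758 − 526) / (log₂ 5 − log₂ 2) = 232 / (2.3219 − 1) = 175.501 ms/bit
  a = 526 − 175.501 × 1 = 350.499 ms
Then RT(4) = 350.499 + 175.501 × log₂ 4 = 350.499 + 175.501 × 2 ≈ 701.501 ms.

701.5 ms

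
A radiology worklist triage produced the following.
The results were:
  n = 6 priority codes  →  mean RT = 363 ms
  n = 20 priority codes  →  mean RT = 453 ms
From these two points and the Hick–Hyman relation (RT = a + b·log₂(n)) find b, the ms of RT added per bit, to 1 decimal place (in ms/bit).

Slope: b = (453 − 363) / (log₂ 20 − log₂ 6) = 90/1.7370 = 51.814 ms/bit.

51.8 ms/bit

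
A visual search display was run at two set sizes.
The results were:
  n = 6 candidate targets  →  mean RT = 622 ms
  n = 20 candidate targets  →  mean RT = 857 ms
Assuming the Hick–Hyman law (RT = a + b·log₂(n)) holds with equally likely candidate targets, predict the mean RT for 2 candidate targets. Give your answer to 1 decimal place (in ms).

Fit slope and intercept:
  b = (857 − 622) / (log₂ 20 − log₂ 6) = 235 / (4.3219 − 2.5850) = 135.293 ms/bit
  a = 622 − 135.293 × 2.5850 = 272.272 ms
Then RT(2) = 272.272 + 135.293 × log₂ 2 = 272.272 + 135.293 × 1 ≈ 407.565 ms.

407.6 ms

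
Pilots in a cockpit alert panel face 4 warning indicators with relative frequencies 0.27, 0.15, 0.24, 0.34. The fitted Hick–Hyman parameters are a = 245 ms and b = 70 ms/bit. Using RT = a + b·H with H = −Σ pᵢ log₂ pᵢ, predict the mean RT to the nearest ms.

381 ms

Entropy contributions −pᵢ log₂ pᵢ: 0.5100, 0.4105, 0.4941, 0.5292; sum H = 1.9439 bits.
RT = a + bH = 245 + 70·1.9439 = 381.07 ms.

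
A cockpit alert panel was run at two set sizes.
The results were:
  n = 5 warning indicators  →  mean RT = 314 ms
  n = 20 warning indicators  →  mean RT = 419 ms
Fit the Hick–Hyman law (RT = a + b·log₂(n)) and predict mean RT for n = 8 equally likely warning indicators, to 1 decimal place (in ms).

Solve the two-equation system in a and b:
  b = (419 − 314) / (log₂ 20 − log₂ 5) = 105 / (4.3219 − 2.3219) = 52.500 ms/bit
  a = 314 − 52.500 × 2.3219 = 192.099 ms
Then RT(8) = 192.099 + 52.500 × log₂ 8 = 192.099 + 52.500 × 3 ≈ 349.599 ms.

349.6 ms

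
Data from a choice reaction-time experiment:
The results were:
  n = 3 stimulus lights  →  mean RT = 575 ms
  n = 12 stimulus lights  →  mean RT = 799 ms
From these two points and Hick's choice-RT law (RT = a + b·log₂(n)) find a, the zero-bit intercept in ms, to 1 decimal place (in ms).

b = (RT₂ − RT₁)/(log₂ n₂ − log₂ n₁) = (799 − 575)/(3.5850 − 1.5850) = 112.000 ms/bit.
Intercept: a = 575 − 112.000·log₂(3) = 397.484 ms.

397.5 ms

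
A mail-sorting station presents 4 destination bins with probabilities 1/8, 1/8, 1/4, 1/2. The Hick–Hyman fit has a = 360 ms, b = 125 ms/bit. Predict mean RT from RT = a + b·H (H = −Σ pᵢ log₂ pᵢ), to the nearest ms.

H = −Σ pᵢ log₂ pᵢ = 0.125·3 + 0.125·3 + 0.25·2 + 0.5·1 = 1.750 bits.
RT = 360 + 125 × 1.750 = 578.75 ms.

579 ms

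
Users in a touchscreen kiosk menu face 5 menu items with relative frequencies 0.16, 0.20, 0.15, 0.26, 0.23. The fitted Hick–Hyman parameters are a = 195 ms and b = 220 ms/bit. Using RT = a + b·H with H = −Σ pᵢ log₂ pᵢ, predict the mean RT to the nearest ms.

H = 0.16·log₂(1/0.16) + 0.20·log₂(1/0.20) + 0.15·log₂(1/0.15) + 0.26·log₂(1/0.26) + 0.23·log₂(1/0.23) = 2.2909 bits.
RT = 195 + 220 × 2.2909 = 699.00 ms.

699 ms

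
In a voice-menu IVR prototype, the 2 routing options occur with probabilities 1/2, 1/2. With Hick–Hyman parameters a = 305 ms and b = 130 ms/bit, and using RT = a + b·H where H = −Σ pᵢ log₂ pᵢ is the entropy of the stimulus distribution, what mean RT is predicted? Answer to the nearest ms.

H = −Σ pᵢ log₂ pᵢ = 0.5·1 + 0.5·1 = 1.000 bits.
RT = 305 + 130 × 1.000 = 435.00 ms.

435 ms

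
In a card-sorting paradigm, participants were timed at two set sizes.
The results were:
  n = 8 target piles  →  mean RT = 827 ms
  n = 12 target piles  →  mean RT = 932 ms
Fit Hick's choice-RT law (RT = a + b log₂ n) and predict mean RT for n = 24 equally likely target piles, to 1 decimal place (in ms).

Solve the two-equation system in a and b:
  b = (932 − 827) / (log₂ 12 − log₂ 8) = 105 / (3.5850 − 3) = 179.499 ms/bit
  a = 827 − 179.499 × 3 = 288.504 ms
Then RT(24) = 288.504 + 179.499 × log₂ 24 = 288.504 + 179.499 × 4.5850 ≈ 1111.499 ms.

1111.5 ms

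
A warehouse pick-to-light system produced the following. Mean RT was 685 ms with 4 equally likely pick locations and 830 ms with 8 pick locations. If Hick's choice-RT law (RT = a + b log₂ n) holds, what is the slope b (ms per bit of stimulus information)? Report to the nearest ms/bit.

145 ms/bit

The slope on a log₂ axis is (830 − 685) / (3 − 2) = 145 ms/bit.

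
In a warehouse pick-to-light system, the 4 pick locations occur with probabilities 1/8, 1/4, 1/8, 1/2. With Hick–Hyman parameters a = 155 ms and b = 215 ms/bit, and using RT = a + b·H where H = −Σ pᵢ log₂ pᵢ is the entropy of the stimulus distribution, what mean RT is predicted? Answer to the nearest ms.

H = −Σ pᵢ log₂ pᵢ = 0.125·3 + 0.25·2 + 0.125·3 + 0.5·1 = 1.750 bits.
RT = 155 + 215 × 1.750 = 531.25 ms.

531 ms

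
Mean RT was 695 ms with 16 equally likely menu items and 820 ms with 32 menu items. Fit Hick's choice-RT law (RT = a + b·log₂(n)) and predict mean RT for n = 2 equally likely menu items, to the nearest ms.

320 ms

Fit slope and intercept:
  b = (820 − 695) / (log₂ 32 − log₂ 16) = 125 / (5 − 4) = 125 ms/bit
  a = 695 − 125 × 4 = 195 ms
Then RT(2) = 195 + 125 × log₂ 2 = 195 + 125 × 1 ≈ 320.000 ms.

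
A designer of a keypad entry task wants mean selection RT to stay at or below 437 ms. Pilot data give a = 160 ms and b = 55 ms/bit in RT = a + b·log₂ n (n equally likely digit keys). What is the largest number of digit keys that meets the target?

Information budget: (437 − 160)/55 = 5.0364 bits, so n ≤ 2^5.0364 = 32.817 → at most 32.

32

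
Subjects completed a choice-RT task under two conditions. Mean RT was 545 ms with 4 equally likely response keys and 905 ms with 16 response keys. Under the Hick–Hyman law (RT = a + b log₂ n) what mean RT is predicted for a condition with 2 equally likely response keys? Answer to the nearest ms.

365 ms

Solve the two-equation system in a and b:
  b = (905 − 545) / (log₂ 16 − log₂ 4) = 360 / (4 − 2) = 180 ms/bit
  a = 545 − 180 × 2 = 185 ms
Then RT(2) = 185 + 180 × log₂ 2 = 185 + 180 × 1 ≈ 365.000 ms.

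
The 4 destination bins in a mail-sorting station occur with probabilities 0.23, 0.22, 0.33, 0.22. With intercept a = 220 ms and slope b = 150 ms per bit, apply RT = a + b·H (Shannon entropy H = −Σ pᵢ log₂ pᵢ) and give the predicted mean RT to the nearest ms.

516 ms

Entropy contributions −pᵢ log₂ pᵢ: 0.4877, 0.4806, 0.5278, 0.4806; sum H = 1.9766 bits.
RT = a + bH = 220 + 150·1.9766 = 516.50 ms.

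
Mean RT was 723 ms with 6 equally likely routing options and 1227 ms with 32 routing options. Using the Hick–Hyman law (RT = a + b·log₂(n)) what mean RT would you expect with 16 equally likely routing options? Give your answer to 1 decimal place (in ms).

Fit slope and intercept:
  b = (1227 − 723) / (log₂ 32 − log₂ 6) = 504 / (5 − 2.5850) = 208.692 ms/bit
  a = 723 − 208.692 × 2.5850 = 183.538 ms
Then RT(16) = 183.538 + 208.692 × log₂ 16 = 183.538 + 208.692 × 4 ≈ 1018.308 ms.

1018.3 ms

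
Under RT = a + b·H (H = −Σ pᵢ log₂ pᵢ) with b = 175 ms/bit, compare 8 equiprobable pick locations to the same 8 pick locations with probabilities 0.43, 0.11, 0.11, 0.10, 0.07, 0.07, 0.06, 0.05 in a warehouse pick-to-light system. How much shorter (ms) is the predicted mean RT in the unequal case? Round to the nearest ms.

78 ms

Equiprobable entropy H₀ = log₂ 8 = 3.0000 bits.
Skewed entropy H = −Σ pᵢ log₂ pᵢ = 2.5531 bits.
ΔRT = b·(H₀ − H) = 175 × 0.4469 = 78.21 ms.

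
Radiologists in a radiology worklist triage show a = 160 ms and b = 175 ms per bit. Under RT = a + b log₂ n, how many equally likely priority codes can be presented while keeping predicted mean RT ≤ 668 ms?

7

Information budget: (668 − 160)/175 = 2.9029 bits, so n ≤ 2^2.9029 = 7.479 → at most 7.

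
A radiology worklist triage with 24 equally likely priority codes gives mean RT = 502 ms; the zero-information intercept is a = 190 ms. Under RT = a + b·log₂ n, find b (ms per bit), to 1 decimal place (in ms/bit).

b = (502 − 190) / log₂(24) = 312 / 4.5850 = 68.049 ms/bit.

68.0 ms/bit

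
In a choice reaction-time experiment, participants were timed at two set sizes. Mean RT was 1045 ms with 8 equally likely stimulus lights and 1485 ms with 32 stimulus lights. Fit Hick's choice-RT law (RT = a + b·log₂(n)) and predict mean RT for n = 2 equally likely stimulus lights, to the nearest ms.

605 ms

RT is linear in log₂ n, so two points fix the line:
  b = (1485 − 1045) / (log₂ 32 − log₂ 8) = 440 / (5 − 3) = 220 ms/bit
  a = 1045 − 220 × 3 = 385 ms
Then RT(2) = 385 + 220 × log₂ 2 = 385 + 220 × 1 ≈ 605.000 ms.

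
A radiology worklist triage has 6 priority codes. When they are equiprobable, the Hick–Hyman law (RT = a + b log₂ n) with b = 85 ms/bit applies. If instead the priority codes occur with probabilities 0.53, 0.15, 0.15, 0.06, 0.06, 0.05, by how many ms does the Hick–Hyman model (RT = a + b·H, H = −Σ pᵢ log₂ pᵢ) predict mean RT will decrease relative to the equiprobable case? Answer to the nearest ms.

49 ms

Equiprobable entropy H₀ = log₂ 6 = 2.5850 bits.
Skewed entropy H = −Σ pᵢ log₂ pᵢ = 2.0097 bits.
ΔRT = b·(H₀ − H) = 85 × 0.5753 = 48.90 ms.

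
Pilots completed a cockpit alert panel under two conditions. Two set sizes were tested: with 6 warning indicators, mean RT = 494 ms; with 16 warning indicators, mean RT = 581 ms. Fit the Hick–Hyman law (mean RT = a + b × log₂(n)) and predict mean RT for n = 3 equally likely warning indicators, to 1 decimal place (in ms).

Fit slope and intercept:
  b = (581 − 494) / (log₂ 16 − log₂ 6) = 87 / (4 − 2.5850) = 61.482 ms/bit
  a = 494 − 61.482 × 2.5850 = 335.070 ms
Then RT(3) = 335.070 + 61.482 × log₂ 3 = 335.070 + 61.482 × 1.5850 ≈ 432.518 ms.

432.5 ms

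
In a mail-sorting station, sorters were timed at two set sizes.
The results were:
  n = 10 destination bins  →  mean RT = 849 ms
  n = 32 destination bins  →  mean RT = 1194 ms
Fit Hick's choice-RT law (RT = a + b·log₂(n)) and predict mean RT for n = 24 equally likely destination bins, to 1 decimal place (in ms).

1108.7 ms

With log₂ n on the abscissa the relation is linear; from the two conditions:
  b = (1194 − 849) / (log₂ 32 − log₂ 10) = 345 / (5 − 3.3219) = 205.593 ms/bit
  a = 849 − 205.593 × 3.3219 = 166.035 ms
Then RT(24) = 166.035 + 205.593 × log₂ 24 = 166.035 + 205.593 × 4.5850 ≈ 1108.671 ms.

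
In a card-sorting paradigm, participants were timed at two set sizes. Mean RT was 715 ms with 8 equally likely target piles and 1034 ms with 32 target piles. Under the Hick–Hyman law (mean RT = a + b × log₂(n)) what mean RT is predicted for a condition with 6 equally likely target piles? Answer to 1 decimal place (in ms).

With log₂ n on the abscissa the relation is linear; from the two conditions:
  b = (1034 − 715) / (log₂ 32 − log₂ 8) = 319 / (5 − 3) = 159.500 ms/bit
  a = 715 − 159.500 × 3 = 236.500 ms
Then RT(6) = 236.500 + 159.500 × log₂ 6 = 236.500 + 159.500 × 2.5850 ≈ 648.802 ms.

648.8 ms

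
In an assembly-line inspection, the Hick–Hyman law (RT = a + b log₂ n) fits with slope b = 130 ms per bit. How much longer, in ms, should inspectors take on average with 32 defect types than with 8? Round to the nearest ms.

ΔRT = (a + b log₂ n₂) − (a + b log₂ n₁) = b·(log₂ n₂ − log₂ n₁).
log₂(32) − log₂(8) = log₂(32/8) = log₂(4) = 2.
ΔRT = 130 × 2.0000 = 260.000 ms.

260 ms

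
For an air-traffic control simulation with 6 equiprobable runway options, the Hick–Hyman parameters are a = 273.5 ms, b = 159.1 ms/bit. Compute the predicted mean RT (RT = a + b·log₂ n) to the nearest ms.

log₂(6) = 2.5850 bits, so RT = 273.5 + 159.1 × 2.5850 ≈ 684.768 ms.

685 ms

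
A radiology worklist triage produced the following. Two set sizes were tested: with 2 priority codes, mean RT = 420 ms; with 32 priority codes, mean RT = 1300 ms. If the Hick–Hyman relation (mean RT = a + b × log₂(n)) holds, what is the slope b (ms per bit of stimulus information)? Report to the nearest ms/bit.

Slope: b = (1300 − 420) / (log₂ 32 − log₂ 2) = 880/4.0000 = 220 ms/bit.

220 ms/bit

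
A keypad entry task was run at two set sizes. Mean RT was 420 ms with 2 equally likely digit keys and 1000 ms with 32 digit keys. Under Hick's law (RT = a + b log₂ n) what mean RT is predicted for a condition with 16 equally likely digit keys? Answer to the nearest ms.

855 ms

RT is linear in log₂ n, so two points fix the line:
  b = (1000 − 420) / (log₂ 32 − log₂ 2) = 580 / (5 − 1) = 145 ms/bit
  a = 420 − 145 × 1 = 275 ms
Then RT(16) = 275 + 145 × log₂ 16 = 275 + 145 × 4 ≈ 855.000 ms.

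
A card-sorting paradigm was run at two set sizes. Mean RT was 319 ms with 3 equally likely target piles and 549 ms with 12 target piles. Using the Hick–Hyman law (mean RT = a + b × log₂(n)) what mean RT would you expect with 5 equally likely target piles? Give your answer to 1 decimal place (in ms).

403.8 ms

Solve the two-equation system in a and b:
  b = (549 − 319) / (log₂ 12 − log₂ 3) = 230 / (3.5850 − 1.5850) = 115.000 ms/bit
  a = 319 − 115.000 × 1.5850 = 136.729 ms
Then RT(5) = 136.729 + 115.000 × log₂ 5 = 136.729 + 115.000 × 2.3219 ≈ 403.751 ms.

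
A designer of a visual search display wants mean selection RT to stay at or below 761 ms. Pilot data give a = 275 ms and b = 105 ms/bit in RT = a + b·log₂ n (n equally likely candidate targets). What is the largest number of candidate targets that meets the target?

24

Set 275 + 105·log₂ n ≤ 761 → log₂ n ≤ (761 − 275)/105 = 4.6286.
So n ≤ 2^4.6286 = 24.737; the largest integer n is 24.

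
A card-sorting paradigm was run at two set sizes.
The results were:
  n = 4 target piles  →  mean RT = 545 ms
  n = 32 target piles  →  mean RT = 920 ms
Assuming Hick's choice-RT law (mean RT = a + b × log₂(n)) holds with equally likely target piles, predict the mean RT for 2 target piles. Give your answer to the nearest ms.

420 ms

Fit slope and intercept:
  b = (920 − 545) / (log₂ 32 − log₂ 4) = 375 / (5 − 2) = 125 ms/bit
  a = 545 − 125 × 2 = 295 ms
Then RT(2) = 295 + 125 × log₂ 2 = 295 + 125 × 1 ≈ 420.000 ms.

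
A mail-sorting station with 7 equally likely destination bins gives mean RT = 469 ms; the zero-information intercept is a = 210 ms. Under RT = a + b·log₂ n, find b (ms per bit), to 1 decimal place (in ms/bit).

7 alternatives carry log₂ 7 = 2.8074 bits; the choice cost is 469 − 210 = 259 ms, so b = 259/2.8074 = 92.258 ms/bit.

92.3 ms/bit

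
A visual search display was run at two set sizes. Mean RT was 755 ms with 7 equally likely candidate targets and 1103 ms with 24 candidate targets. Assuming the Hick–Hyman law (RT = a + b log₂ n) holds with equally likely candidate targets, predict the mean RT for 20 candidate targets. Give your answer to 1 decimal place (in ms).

1051.5 ms

Solve the two-equation system in a and b:
  b = (1103 − 755) / (log₂ 24 − log₂ 7) = 348 / (4.5850 − 2.8074) = 195.769 ms/bit
  a = 755 − 195.769 × 2.8074 = 205.408 ms
Then RT(20) = 205.408 + 195.769 × log₂ 20 = 205.408 + 195.769 × 4.3219 ≈ 1051.506 ms.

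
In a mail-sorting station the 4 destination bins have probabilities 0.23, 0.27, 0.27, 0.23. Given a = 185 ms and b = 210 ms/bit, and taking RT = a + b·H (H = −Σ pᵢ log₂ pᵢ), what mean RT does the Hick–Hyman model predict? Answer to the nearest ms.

604 ms

Entropy contributions −pᵢ log₂ pᵢ: 0.4877, 0.5100, 0.5100, 0.4877; sum H = 1.9954 bits.
RT = a + bH = 185 + 210·1.9954 = 604.03 ms.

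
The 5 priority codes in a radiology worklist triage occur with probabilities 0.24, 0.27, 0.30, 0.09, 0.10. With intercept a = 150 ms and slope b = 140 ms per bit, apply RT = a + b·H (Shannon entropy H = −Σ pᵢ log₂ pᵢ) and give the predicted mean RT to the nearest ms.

454 ms

H = 0.24·log₂(1/0.24) + 0.27·log₂(1/0.27) + 0.30·log₂(1/0.30) + 0.09·log₂(1/0.09) + 0.10·log₂(1/0.10) = 2.1701 bits.
RT = 150 + 140 × 2.1701 = 453.81 ms.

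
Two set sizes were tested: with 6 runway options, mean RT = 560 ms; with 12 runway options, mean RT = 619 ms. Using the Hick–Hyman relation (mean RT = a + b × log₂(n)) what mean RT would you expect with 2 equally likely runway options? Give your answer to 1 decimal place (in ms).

466.5 ms

Solve the two-equation system in a and b:
  b = (619 − 560) / (log₂ 12 − log₂ 6) = 59 / (3.5850 − 2.5850) = 59.000 ms/bit
  a = 560 − 59.000 × 2.5850 = 407.487 ms
Then RT(2) = 407.487 + 59.000 × log₂ 2 = 407.487 + 59.000 × 1 ≈ 466.487 ms.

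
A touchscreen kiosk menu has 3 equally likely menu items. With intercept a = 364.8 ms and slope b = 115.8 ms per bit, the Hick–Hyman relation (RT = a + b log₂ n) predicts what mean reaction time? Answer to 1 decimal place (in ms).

548.3 ms

log₂(3) = 1.5850 bits, so RT = 364.8 + 115.8 × 1.5850 ≈ 548.339 ms.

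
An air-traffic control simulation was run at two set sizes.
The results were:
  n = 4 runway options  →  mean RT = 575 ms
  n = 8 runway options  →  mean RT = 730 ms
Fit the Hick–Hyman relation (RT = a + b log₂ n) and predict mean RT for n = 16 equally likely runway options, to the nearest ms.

Solve the two-equation system in a and b:
  b = (730 − 575) / (log₂ 8 − log₂ 4) = 155 / (3 − 2) = 155 ms/bit
  a = 575 − 155 × 2 = 265 ms
Then RT(16) = 265 + 155 × log₂ 16 = 265 + 155 × 4 ≈ 885.000 ms.

885 ms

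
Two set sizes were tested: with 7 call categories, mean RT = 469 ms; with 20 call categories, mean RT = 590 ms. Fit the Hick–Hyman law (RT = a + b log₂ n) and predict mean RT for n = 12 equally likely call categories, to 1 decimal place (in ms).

531.1 ms

Fit slope and intercept:
  b = (590 − 469) / (log₂ 20 − log₂ 7) = 121 / (4.3219 − 2.8074) = 79.890 ms/bit
  a = 469 − 79.890 × 2.8074 = 244.719 ms
Then RT(12) = 244.719 + 79.890 × log₂ 12 = 244.719 + 79.890 × 3.5850 ≈ 531.123 ms.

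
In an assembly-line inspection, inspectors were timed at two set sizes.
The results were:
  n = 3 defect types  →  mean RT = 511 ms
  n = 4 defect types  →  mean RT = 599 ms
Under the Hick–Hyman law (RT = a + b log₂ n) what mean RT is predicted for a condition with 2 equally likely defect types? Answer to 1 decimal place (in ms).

Solve the two-equation system in a and b:
  b = (599 − 511) / (log₂ 4 − log₂ 3) = 88 / (2 − 1.5850) = 212.029 ms/bit
  a = 511 − 212.029 × 1.5850 = 174.942 ms
Then RT(2) = 174.942 + 212.029 × log₂ 2 = 174.942 + 212.029 × 1 ≈ 386.971 ms.

387.0 ms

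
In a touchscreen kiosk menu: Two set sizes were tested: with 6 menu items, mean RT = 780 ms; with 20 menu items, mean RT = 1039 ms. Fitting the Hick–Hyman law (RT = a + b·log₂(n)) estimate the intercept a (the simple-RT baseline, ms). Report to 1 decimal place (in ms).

The slope on a log₂ axis is (1039 − 780) / (4.3219 − 2.5850) = 149.111 ms/bit.
a = RT₁ − b·log₂ n₁ = 780 − 149.111 × 2.5850 = 394.555 ms.

394.6 ms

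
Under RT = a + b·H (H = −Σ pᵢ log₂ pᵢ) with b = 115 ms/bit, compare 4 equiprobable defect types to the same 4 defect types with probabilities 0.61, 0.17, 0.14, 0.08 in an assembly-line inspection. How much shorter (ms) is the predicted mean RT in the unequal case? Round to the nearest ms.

51 ms

The RT saving is b·ΔH. Equiprobable H₀ = log₂(4) = 2.0000 bits; with the given probabilities H = 1.5582 bits.
b·(H₀ − H) = 115 × (2.0000 − 1.5582) = 50.81 ms.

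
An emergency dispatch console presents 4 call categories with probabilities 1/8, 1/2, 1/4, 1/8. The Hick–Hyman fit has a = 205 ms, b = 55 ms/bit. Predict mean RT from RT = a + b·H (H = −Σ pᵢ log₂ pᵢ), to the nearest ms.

Each term −pᵢ log₂ pᵢ: 0.125·3 + 0.5·1 + 0.25·2 + 0.125·3; summed, H = 1.750 bits.
Mean RT = a + bH = 205 + 55·1.750 = 301.25 ms.

301 ms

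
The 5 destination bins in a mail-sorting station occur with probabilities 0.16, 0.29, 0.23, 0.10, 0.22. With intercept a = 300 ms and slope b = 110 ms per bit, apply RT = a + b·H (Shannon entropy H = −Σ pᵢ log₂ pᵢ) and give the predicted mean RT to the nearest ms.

547 ms

H = 0.16·log₂(1/0.16) + 0.29·log₂(1/0.29) + 0.23·log₂(1/0.23) + 0.10·log₂(1/0.10) + 0.22·log₂(1/0.22) = 2.2414 bits.
RT = 300 + 110 × 2.2414 = 546.55 ms.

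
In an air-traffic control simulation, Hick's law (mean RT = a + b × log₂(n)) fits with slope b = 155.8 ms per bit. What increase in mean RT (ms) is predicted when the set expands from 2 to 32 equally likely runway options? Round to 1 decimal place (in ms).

623.2 ms

Only the slope matters, since a is common to both: ΔRT = b·log₂(n₂/n₁).
log₂(32) − log₂(2) = log₂(32/2) = log₂(16) = 4.
ΔRT = 155.8 × 4.0000 = 623.200 ms.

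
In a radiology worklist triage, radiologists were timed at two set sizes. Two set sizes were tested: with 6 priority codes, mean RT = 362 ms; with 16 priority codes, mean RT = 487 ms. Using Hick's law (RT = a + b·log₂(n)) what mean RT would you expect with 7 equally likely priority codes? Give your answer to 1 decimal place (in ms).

381.6 ms

RT is linear in log₂ n, so two points fix the line:
  b = (487 − 362) / (log₂ 16 − log₂ 6) = 125 / (4 − 2.5850) = 88.337 ms/bit
  a = 362 − 88.337 × 2.5850 = 133.652 ms
Then RT(7) = 133.652 + 88.337 × log₂ 7 = 133.652 + 88.337 × 2.8074 ≈ 381.645 ms.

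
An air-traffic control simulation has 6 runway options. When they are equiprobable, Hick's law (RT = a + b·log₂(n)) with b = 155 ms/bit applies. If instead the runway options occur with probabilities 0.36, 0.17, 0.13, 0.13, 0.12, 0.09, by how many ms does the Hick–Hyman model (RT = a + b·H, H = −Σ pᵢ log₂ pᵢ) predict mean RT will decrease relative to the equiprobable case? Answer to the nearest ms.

Equiprobable entropy H₀ = log₂ 6 = 2.5850 bits.
Skewed entropy H = −Σ pᵢ log₂ pᵢ = 2.4102 bits.
ΔRT = b·(H₀ − H) = 155 × 0.1748 = 27.09 ms.

27 ms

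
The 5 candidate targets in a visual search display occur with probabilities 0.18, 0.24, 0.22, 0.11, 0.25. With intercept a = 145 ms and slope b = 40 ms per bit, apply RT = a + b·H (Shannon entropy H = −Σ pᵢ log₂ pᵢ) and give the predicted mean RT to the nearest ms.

236 ms

Entropy contributions −pᵢ log₂ pᵢ: 0.4453, 0.4941, 0.4806, 0.3503, 0.5000; sum H = 2.2703 bits.
RT = a + bH = 145 + 40·2.2703 = 235.81 ms.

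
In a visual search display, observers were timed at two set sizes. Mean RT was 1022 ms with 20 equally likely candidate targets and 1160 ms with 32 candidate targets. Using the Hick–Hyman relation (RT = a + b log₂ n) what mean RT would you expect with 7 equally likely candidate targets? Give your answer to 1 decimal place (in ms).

Solve the two-equation system in a and b:
  b = (1160 − 1022) / (log₂ 32 − log₂ 20) = 138 / (5 − 4.3219) = 203.518 ms/bit
  a = 1022 − 203.518 × 4.3219 = 142.409 ms
Then RT(7) = 142.409 + 203.518 × log₂ 7 = 142.409 + 203.518 × 2.8074 ≈ 713.757 ms.

713.8 ms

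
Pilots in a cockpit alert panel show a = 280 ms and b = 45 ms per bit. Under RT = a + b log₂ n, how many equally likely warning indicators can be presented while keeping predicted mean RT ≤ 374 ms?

Set 280 + 45·log₂ n ≤ 374 → log₂ n ≤ (374 − 280)/45 = 2.0889.
So n ≤ 2^2.0889 = 4.254; the largest integer n is 4.

4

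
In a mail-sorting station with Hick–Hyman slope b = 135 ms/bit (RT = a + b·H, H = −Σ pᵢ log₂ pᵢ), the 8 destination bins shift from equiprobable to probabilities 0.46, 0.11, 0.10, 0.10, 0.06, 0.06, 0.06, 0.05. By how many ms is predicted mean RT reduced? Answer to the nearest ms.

71 ms

Equiprobable entropy H₀ = log₂ 8 = 3.0000 bits.
Skewed entropy H = −Σ pᵢ log₂ pᵢ = 2.4767 bits.
ΔRT = b·(H₀ − H) = 135 × 0.5233 = 70.64 ms.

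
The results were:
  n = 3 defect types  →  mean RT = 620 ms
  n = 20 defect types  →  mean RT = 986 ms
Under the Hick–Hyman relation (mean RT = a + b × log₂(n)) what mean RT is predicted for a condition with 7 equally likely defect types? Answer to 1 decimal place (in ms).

Solve the two-equation system in a and b:
  b = (986 − 620) / (log₂ 20 − log₂ 3) = 366 / (4.3219 − 1.5850) = 133.725 ms/bit
  a = 620 − 133.725 × 1.5850 = 408.051 ms
Then RT(7) = 408.051 + 133.725 × log₂ 7 = 408.051 + 133.725 × 2.8074 ≈ 783.464 ms.

783.5 ms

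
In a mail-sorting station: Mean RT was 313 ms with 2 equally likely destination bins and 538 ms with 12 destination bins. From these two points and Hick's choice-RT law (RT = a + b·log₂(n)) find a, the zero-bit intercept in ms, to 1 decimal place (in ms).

Slope: b = (538 − 313) / (log₂ 12 − log₂ 2) = 225/2.5850 = 87.042 ms/bit.
a = RT₁ − b·log₂ n₁ = 313 − 87.042 × 1 = 225.958 ms.

226.0 ms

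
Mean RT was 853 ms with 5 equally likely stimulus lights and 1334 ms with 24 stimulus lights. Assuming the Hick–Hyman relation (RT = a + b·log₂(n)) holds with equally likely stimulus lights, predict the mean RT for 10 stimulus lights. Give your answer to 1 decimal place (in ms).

Solve the two-equation system in a and b:
  b = (1334 − 853) / (log₂ 24 − log₂ 5) = 481 / (4.5850 − 2.3219) = 212.546 ms/bit
  a = 853 − 212.546 × 2.3219 = 359.482 ms
Then RT(10) = 359.482 + 212.546 × log₂ 10 = 359.482 + 212.546 × 3.3219 ≈ 1065.546 ms.

1065.5 ms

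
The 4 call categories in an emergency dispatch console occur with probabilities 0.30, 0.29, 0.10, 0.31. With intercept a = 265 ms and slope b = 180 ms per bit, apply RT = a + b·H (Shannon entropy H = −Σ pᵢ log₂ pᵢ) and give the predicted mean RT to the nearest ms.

H = 0.30·log₂(1/0.30) + 0.29·log₂(1/0.29) + 0.10·log₂(1/0.10) + 0.31·log₂(1/0.31) = 1.8950 bits.
RT = 265 + 180 × 1.8950 = 606.10 ms.

606 ms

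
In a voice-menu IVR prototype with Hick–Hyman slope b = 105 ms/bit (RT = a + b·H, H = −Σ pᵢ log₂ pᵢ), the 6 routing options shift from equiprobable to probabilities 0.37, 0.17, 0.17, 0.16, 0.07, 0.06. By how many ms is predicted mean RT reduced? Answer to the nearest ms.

Equiprobable entropy H₀ = log₂ 6 = 2.5850 bits.
Skewed entropy H = −Σ pᵢ log₂ pᵢ = 2.3350 bits.
ΔRT = b·(H₀ − H) = 105 × 0.2500 = 26.25 ms.

26 ms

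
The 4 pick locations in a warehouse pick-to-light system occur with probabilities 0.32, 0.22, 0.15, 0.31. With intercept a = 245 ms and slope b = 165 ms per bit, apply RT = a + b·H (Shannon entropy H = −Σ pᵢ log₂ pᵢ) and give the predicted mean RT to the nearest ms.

H = 0.32·log₂(1/0.32) + 0.22·log₂(1/0.22) + 0.15·log₂(1/0.15) + 0.31·log₂(1/0.31) = 1.9409 bits.
RT = 245 + 165 × 1.9409 = 565.26 ms.

565 ms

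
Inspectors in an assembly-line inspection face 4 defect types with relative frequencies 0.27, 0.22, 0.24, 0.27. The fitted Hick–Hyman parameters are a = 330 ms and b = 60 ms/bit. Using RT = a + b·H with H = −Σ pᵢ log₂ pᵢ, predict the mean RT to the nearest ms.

450 ms

Entropy contributions −pᵢ log₂ pᵢ: 0.5100, 0.4806, 0.4941, 0.5100; sum H = 1.9948 bits.
RT = a + bH = 330 + 60·1.9948 = 449.69 ms.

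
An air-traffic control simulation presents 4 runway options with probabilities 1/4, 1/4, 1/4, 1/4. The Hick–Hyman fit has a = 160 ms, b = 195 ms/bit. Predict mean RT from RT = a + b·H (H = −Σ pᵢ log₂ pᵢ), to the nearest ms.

550 ms

Each term −pᵢ log₂ pᵢ: 0.25·2 + 0.25·2 + 0.25·2 + 0.25·2; summed, H = 2.000 bits.
Mean RT = a + bH = 160 + 195·2.000 = 550.00 ms.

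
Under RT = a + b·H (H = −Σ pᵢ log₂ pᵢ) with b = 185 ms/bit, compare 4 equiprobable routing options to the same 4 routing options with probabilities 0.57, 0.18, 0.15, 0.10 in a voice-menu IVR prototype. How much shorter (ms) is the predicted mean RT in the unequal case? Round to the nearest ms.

The RT saving is b·ΔH. Equiprobable H₀ = log₂(4) = 2.0000 bits; with the given probabilities H = 1.6503 bits.
b·(H₀ − H) = 185 × (2.0000 − 1.6503) = 64.70 ms.

65 ms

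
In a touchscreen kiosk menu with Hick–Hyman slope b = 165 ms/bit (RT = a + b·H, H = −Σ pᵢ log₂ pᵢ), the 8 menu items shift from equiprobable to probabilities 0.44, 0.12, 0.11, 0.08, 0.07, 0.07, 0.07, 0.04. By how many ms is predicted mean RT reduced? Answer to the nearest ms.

79 ms

Equiprobable entropy H₀ = log₂ 8 = 3.0000 bits.
Skewed entropy H = −Σ pᵢ log₂ pᵢ = 2.5214 bits.
ΔRT = b·(H₀ − H) = 165 × 0.4786 = 78.96 ms.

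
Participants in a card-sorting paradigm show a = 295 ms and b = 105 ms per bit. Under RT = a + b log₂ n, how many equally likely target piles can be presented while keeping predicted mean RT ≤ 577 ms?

6

Set 295 + 105·log₂ n ≤ 577 → log₂ n ≤ (577 − 295)/105 = 2.6857.
So n ≤ 2^2.6857 = 6.434; the largest integer n is 6.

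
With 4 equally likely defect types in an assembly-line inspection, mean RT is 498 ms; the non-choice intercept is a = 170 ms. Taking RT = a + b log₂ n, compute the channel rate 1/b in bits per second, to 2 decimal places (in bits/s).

6.10 bits/s

b = (498 − 170)/log₂ 4 = 328/2 = 164.000 ms per bit = 0.16400 s/bit; the reciprocal is 6.098 bits/s.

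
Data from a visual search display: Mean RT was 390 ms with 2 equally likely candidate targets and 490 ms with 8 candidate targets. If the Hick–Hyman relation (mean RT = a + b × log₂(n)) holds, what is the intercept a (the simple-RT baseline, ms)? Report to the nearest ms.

The slope on a log₂ axis is (490 − 390) / (3 − 1) = 50 ms/bit.
a = RT₁ − b·log₂ n₁ = 390 − 50 × 1 = 340.000 ms.

340 ms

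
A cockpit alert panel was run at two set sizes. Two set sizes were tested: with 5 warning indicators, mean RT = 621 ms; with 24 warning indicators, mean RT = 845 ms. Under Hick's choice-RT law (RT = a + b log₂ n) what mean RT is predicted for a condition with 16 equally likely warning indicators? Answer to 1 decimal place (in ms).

787.1 ms

Solve the two-equation system in a and b:
  b = (845 − 621) / (log₂ 24 − log₂ 5) = 224 / (4.5850 − 2.3219) = 98.982 ms/bit
  a = 621 − 98.982 × 2.3219 = 391.171 ms
Then RT(16) = 391.171 + 98.982 × log₂ 16 = 391.171 + 98.982 × 4 ≈ 787.099 ms.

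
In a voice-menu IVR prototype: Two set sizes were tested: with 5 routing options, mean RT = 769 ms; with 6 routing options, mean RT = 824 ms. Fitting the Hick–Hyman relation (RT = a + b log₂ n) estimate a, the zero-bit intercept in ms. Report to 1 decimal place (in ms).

The slope on a log₂ axis is (824 − 769) / (2.5850 − 2.3219) = 209.098 ms/bit.
Intercept: a = 769 − 209.098·log₂(5) = 283.489 ms.

283.5 ms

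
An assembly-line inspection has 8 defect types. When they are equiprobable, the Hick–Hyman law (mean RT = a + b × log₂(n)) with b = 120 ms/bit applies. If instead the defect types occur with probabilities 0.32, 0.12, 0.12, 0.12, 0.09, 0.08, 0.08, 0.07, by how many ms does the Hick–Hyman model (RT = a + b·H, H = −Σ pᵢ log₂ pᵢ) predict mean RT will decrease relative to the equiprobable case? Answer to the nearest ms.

25 ms

Equiprobable entropy H₀ = log₂ 8 = 3.0000 bits.
Skewed entropy H = −Σ pᵢ log₂ pᵢ = 2.7915 bits.
ΔRT = b·(H₀ − H) = 120 × 0.2085 = 25.02 ms.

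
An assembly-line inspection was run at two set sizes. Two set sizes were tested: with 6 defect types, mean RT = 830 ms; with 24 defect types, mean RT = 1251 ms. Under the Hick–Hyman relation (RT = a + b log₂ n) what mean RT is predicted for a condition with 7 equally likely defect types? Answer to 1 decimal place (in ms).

Solve the two-equation system in a and b:
  b = (1251 − 830) / (log₂ 24 − log₂ 6) = 421 / (4.5850 − 2.5850) = 210.500 ms/bit
  a = 830 − 210.500 × 2.5850 = 285.865 ms
Then RT(7) = 285.865 + 210.500 × log₂ 7 = 285.865 + 210.500 × 2.8074 ≈ 876.814 ms.

876.8 ms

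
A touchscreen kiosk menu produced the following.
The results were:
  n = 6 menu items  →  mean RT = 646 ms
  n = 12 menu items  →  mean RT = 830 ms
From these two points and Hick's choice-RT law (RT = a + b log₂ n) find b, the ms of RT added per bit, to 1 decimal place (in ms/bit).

184.0 ms/bit

b = (RT₂ − RT₁)/(log₂ n₂ − log₂ n₁) = (830 − 646)/(3.5850 − 2.5850) = 184.000 ms/bit.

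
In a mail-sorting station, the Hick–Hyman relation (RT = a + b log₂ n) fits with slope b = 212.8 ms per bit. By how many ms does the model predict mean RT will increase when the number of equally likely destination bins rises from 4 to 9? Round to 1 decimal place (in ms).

249.0 ms

Only the slope matters, since a is common to both: ΔRT = b·log₂(n₂/n₁).
log₂(9) − log₂(4) = 3.1699 − 2 = 1.1699.
ΔRT = 212.8 × 1.1699 = 248.960 ms.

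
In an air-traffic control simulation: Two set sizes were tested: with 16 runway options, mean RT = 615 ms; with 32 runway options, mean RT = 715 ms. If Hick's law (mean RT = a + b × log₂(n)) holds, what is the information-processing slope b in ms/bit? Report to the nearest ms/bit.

Slope: b = (715 − 615) / (log₂ 32 − log₂ 16) = 100/1.0000 = 100 ms/bit.

100 ms/bit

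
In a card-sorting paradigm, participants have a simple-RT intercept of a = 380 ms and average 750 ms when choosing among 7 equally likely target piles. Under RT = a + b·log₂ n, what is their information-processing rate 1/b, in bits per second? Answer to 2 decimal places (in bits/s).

7.59 bits/s

Choice component = 750 − 380 = 370 ms over log₂(7) = 2.8074 bits.
b = 370 / 2.8074 = 131.797 ms/bit, so 1/b = 7.587 bits/s.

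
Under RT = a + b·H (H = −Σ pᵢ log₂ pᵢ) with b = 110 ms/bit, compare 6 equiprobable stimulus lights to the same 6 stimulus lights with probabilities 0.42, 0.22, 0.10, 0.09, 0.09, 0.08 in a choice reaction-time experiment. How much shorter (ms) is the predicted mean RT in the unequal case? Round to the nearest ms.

Equiprobable entropy H₀ = log₂ 6 = 2.5850 bits.
Skewed entropy H = −Σ pᵢ log₂ pᵢ = 2.2552 bits.
ΔRT = b·(H₀ − H) = 110 × 0.3297 = 36.27 ms.

36 ms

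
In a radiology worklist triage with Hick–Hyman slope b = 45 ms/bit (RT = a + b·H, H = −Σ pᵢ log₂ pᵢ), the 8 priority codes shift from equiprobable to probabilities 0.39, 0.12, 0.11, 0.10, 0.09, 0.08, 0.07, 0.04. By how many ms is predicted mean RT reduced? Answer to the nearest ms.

The RT saving is b·ΔH. Equiprobable H₀ = log₂(8) = 3.0000 bits; with the given probabilities H = 2.6378 bits.
b·(H₀ − H) = 45 × (3.0000 − 2.6378) = 16.30 ms.

16 ms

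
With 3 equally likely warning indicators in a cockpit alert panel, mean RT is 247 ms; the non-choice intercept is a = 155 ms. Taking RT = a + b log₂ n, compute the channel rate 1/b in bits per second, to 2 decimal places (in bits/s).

Choice component = 247 − 155 = 92 ms over log₂(3) = 1.5850 bits.
b = 92 / 1.5850 = 58.046 ms/bit, so 1/b = 17.228 bits/s.

17.23 bits/s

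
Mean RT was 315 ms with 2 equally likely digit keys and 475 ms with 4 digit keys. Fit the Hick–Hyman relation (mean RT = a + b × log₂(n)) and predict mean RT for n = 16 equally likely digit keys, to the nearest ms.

Fit slope and intercept:
  b = (475 − 315) / (log₂ 4 − log₂ 2) = 160 / (2 − 1) = 160 ms/bit
  a = 315 − 160 × 1 = 155 ms
Then RT(16) = 155 + 160 × log₂ 16 = 155 + 160 × 4 ≈ 795.000 ms.

795 ms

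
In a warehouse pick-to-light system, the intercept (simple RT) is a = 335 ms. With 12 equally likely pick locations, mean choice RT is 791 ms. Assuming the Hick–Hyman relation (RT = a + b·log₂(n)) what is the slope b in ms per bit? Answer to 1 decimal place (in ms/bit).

127.2 ms/bit

12 alternatives carry log₂ 12 = 3.5850 bits; the choice cost is 791 − 335 = 456 ms, so b = 456/3.5850 = 127.198 ms/bit.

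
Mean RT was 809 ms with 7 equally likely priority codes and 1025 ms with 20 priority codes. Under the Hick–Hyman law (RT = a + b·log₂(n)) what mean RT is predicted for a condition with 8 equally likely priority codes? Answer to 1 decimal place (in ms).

836.5 ms

Fit slope and intercept:
  b = (1025 − 809) / (log₂ 20 − log₂ 7) = 216 / (4.3219 − 2.8074) = 142.614 ms/bit
  a = 809 − 142.614 × 2.8074 = 408.631 ms
Then RT(8) = 408.631 + 142.614 × log₂ 8 = 408.631 + 142.614 × 3 ≈ 836.474 ms.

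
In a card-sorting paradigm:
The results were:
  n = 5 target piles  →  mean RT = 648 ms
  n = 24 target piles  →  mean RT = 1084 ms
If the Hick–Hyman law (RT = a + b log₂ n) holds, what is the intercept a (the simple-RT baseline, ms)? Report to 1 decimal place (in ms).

The slope on a log₂ axis is (1084 − 648) / (4.5850 − 2.3219) = 192.662 ms/bit.
a = RT₁ − b·log₂ n₁ = 648 − 192.662 × 2.3219 = 200.653 ms.

200.7 ms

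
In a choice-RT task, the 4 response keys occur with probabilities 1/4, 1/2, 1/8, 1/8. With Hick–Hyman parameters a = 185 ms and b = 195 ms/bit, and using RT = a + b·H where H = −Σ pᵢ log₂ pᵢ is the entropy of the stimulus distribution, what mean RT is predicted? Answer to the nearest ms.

526 ms

Each term −pᵢ log₂ pᵢ: 0.25·2 + 0.5·1 + 0.125·3 + 0.125·3; summed, H = 1.750 bits.
Mean RT = a + bH = 185 + 195·1.750 = 526.25 ms.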